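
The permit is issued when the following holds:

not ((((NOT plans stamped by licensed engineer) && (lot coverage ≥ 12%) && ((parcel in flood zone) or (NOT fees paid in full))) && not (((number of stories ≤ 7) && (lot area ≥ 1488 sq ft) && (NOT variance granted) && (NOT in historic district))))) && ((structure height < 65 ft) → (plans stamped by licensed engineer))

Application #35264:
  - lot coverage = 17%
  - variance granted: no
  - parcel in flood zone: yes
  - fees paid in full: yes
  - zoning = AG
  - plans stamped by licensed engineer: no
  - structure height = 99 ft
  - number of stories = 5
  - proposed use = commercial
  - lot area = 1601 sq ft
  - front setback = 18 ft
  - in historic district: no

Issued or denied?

Atomic conditions:
  NOT plans stamped by licensed engineer: no → true
  lot coverage ≥ 12%: 17 ≥ 12 is true
  parcel in flood zone: yes → true
  NOT fees paid in full: yes → false
  number of stories ≤ 7: 5 ≤ 7 is true
  lot area ≥ 1488 sq ft: 1601 ≥ 1488 is true
  NOT variance granted: no → true
  NOT in historic district: no → true
  structure height < 65 ft: 99 < 65 is false
  plans stamped by licensed engineer: no → false
Combine:
[1.1.1.3] true OR false = true
[1.1.1] true AND true AND true = true
[1.1.2.1] true AND true AND true AND true = true
[1.1.2] NOT true = false
[1.1] true AND false = false
[1] NOT false = true
[2] false → false (antecedent false ⇒ implication holds) = true
[root] true AND true = true
Overall: true → issued

Issued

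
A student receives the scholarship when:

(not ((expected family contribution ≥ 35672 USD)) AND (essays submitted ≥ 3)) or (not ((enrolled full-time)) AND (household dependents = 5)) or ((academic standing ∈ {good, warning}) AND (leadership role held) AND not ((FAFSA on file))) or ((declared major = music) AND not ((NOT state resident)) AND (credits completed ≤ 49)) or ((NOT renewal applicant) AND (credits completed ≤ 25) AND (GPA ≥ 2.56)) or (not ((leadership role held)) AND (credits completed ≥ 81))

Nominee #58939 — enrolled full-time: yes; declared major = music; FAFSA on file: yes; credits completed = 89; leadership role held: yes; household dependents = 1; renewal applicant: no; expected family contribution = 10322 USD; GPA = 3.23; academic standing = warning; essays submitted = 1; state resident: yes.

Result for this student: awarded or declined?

Declined

Atomic conditions:
  expected family contribution ≥ 35672 USD: 10322 ≥ 35672 is false
  essays submitted ≥ 3: 1 ≥ 3 is false
  enrolled full-time: yes → true
  household dependents = 5: 1 == 5 is false
  academic standing ∈ {good, warning}: warning is in the set → true
  leadership role held: yes → true
  FAFSA on file: yes → true
  declared major = music: music == music is true
  NOT state resident: yes → false
  credits completed ≤ 49: 89 ≤ 49 is false
  NOT renewal applicant: no → true
  credits completed ≤ 25: 89 ≤ 25 is false
  GPA ≥ 2.56: 3.23 ≥ 2.56 is true
  credits completed ≥ 81: 89 ≥ 81 is true
Combine:
[1.1] NOT false = true
[1] true AND false = false
[2.1] NOT true = false
[2] false AND false = false
[3.3] NOT true = false
[3] true AND true AND false = false
[4.2] NOT false = true
[4] true AND true AND false = false
[5] true AND false AND true = false
[6.1] NOT true = false
[6] false AND true = false
[root] false OR false OR false OR false OR false OR false = false
Overall: false → declined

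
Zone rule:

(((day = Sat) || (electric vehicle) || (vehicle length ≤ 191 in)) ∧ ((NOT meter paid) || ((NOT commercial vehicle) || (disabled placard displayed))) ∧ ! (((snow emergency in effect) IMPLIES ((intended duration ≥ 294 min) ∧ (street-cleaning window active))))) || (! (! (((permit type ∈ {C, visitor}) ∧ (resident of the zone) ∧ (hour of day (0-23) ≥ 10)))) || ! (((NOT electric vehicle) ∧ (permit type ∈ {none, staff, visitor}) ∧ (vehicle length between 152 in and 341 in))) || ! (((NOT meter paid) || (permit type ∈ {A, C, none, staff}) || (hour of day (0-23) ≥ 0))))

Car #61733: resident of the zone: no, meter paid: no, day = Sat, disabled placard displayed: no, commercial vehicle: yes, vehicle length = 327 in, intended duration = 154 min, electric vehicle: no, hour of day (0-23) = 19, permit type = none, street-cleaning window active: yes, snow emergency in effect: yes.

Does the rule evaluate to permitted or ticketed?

Atomic conditions:
  day = Sat: Sat == Sat is true
  electric vehicle: no → false
  vehicle length ≤ 191 in: 327 ≤ 191 is false
  NOT meter paid: no → true
  NOT commercial vehicle: yes → false
  disabled placard displayed: no → false
  snow emergency in effect: yes → true
  intended duration ≥ 294 min: 154 ≥ 294 is false
  street-cleaning window active: yes → true
  permit type ∈ {C, visitor}: none is not in the set → false
  resident of the zone: no → false
  hour of day (0-23) ≥ 10: 19 ≥ 10 is true
  NOT electric vehicle: no → true
  permit type ∈ {none, staff, visitor}: none is in the set → true
  vehicle length between 152 in and 341 in: 327 in [152, 341] is true
  permit type ∈ {A, C, none, staff}: none is in the set → true
  hour of day (0-23) ≥ 0: 19 ≥ 0 is true
Combine:
[1.1] true OR false OR false = true
[1.2.2] false OR false = false
[1.2] true OR false = true
[1.3.1.2] false AND true = false
[1.3.1] true → false = false
[1.3] NOT false = true
[1] true AND true AND true = true
[2.1.1.1] false AND false AND true = false
[2.1.1] NOT false = true
[2.1] NOT true = false
[2.2.1] true AND true AND true = true
[2.2] NOT true = false
[2.3.1] true OR true OR true = true
[2.3] NOT true = false
[2] false OR false OR false = false
[root] true OR false = true
Overall: true → permitted

Permitted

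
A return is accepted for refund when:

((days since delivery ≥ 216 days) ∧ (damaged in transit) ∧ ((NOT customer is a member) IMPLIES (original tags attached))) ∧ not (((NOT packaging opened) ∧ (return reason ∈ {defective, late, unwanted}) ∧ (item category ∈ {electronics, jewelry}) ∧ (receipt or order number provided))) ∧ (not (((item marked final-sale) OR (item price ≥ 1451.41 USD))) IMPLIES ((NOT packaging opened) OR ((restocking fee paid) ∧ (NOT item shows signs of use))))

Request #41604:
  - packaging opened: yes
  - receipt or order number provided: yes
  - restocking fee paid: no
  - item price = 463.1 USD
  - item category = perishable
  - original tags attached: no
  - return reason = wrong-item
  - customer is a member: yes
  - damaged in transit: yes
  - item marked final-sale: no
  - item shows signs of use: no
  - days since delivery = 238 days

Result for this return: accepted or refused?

Refused

Atomic conditions:
  days since delivery ≥ 216 days: 238 ≥ 216 is true
  damaged in transit: yes → true
  NOT customer is a member: yes → false
  original tags attached: no → false
  NOT packaging opened: yes → false
  return reason ∈ {defective, late, unwanted}: wrong-item is not in the set → false
  item category ∈ {electronics, jewelry}: perishable is not in the set → false
  receipt or order number provided: yes → true
  item marked final-sale: no → false
  item price ≥ 1451.41 USD: 463.1 ≥ 1451.41 is false
  restocking fee paid: no → false
  NOT item shows signs of use: no → true
Combine:
[1.3] false → false (antecedent false ⇒ implication holds) = true
[1] true AND true AND true = true
[2.1] false AND false AND false AND true = false
[2] NOT false = true
[3.1.1] false OR false = false
[3.1] NOT false = true
[3.2.2] false AND true = false
[3.2] false OR false = false
[3] true → false = false
[root] true AND true AND false = false
Overall: false → refused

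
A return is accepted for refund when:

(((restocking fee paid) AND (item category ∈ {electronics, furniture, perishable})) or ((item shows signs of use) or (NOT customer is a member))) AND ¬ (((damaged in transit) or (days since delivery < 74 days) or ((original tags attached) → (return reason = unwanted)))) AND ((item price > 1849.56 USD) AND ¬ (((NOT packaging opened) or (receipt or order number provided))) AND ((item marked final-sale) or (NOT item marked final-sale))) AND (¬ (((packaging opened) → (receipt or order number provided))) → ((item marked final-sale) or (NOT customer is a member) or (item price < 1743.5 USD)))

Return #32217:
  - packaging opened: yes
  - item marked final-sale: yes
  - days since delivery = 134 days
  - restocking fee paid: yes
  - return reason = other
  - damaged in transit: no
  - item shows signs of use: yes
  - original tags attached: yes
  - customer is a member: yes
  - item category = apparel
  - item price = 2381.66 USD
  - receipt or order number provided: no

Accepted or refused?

Accepted

Atomic conditions:
  restocking fee paid: yes → true
  item category ∈ {electronics, furniture, perishable}: apparel is not in the set → false
  item shows signs of use: yes → true
  NOT customer is a member: yes → false
  damaged in transit: no → false
  days since delivery < 74 days: 134 < 74 is false
  original tags attached: yes → true
  return reason = unwanted: other == unwanted is false
  item price > 1849.56 USD: 2381.66 > 1849.56 is true
  NOT packaging opened: yes → false
  receipt or order number provided: no → false
  item marked final-sale: yes → true
  NOT item marked final-sale: yes → false
  packaging opened: yes → true
  item price < 1743.5 USD: 2381.66 < 1743.5 is false
Combine:
[1.1] true AND false = false
[1.2] true OR false = true
[1] false OR true = true
[2.1.3] true → false = false
[2.1] false OR false OR false = false
[2] NOT false = true
[3.2.1] false OR false = false
[3.2] NOT false = true
[3.3] true OR false = true
[3] true AND true AND true = true
[4.1.1] true → false = false
[4.1] NOT false = true
[4.2] true OR false OR false = true
[4] true → true = true
[root] true AND true AND true AND true = true
Overall: true → accepted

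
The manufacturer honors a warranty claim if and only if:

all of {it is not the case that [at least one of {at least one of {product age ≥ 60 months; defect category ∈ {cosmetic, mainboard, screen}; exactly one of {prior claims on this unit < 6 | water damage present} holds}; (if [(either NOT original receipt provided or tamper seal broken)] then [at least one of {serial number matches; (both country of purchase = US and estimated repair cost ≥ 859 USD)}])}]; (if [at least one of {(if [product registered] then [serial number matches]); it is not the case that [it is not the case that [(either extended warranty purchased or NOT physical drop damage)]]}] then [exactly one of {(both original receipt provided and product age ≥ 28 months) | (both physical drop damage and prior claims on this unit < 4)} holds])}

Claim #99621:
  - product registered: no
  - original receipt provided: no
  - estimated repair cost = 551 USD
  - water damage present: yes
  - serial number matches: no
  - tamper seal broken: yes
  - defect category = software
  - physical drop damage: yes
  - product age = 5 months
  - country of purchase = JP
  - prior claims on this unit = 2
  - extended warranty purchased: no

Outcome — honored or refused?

Honored

Atomic conditions:
  product age ≥ 60 months: 5 ≥ 60 is false
  defect category ∈ {cosmetic, mainboard, screen}: software is not in the set → false
  prior claims on this unit < 6: 2 < 6 is true
  water damage present: yes → true
  NOT original receipt provided: no → true
  tamper seal broken: yes → true
  serial number matches: no → false
  country of purchase = US: JP == US is false
  estimated repair cost ≥ 859 USD: 551 ≥ 859 is false
  product registered: no → false
  extended warranty purchased: no → false
  NOT physical drop damage: yes → false
  original receipt provided: no → false
  product age ≥ 28 months: 5 ≥ 28 is false
  physical drop damage: yes → true
  prior claims on this unit < 4: 2 < 4 is true
Combine:
[1.1.1.3] exactly-one(true, true) = false
[1.1.1] false OR false OR false = false
[1.1.2.1] true OR true = true
[1.1.2.2.2] false AND false = false
[1.1.2.2] false OR false = false
[1.1.2] true → false = false
[1.1] false OR false = false
[1] NOT false = true
[2.1.1] false → false (antecedent false ⇒ implication holds) = true
[2.1.2.1.1] false OR false = false
[2.1.2.1] NOT false = true
[2.1.2] NOT true = false
[2.1] true OR false = true
[2.2.1] false AND false = false
[2.2.2] true AND true = true
[2.2] exactly-one(false, true) = true
[2] true → true = true
[root] true AND true = true
Overall: true → honored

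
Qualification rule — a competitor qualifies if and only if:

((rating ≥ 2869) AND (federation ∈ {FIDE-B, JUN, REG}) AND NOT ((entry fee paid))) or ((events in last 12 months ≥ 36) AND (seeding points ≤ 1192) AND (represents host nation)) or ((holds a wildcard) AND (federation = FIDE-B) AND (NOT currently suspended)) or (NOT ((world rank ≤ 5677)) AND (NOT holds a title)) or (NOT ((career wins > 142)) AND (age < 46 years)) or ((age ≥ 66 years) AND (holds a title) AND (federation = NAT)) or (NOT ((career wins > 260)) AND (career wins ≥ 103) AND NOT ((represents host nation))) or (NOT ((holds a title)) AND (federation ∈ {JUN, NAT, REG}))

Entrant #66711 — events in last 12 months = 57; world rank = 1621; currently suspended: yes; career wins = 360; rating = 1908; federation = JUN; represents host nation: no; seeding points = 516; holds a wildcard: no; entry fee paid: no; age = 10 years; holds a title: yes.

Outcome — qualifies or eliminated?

Atomic conditions:
  rating ≥ 2869: 1908 ≥ 2869 is false
  federation ∈ {FIDE-B, JUN, REG}: JUN is in the set → true
  entry fee paid: no → false
  events in last 12 months ≥ 36: 57 ≥ 36 is true
  seeding points ≤ 1192: 516 ≤ 1192 is true
  represents host nation: no → false
  holds a wildcard: no → false
  federation = FIDE-B: JUN == FIDE-B is false
  NOT currently suspended: yes → false
  world rank ≤ 5677: 1621 ≤ 5677 is true
  NOT holds a title: yes → false
  career wins > 142: 360 > 142 is true
  age < 46 years: 10 < 46 is true
  age ≥ 66 years: 10 ≥ 66 is false
  holds a title: yes → true
  federation = NAT: JUN == NAT is false
  career wins > 260: 360 > 260 is true
  career wins ≥ 103: 360 ≥ 103 is true
  federation ∈ {JUN, NAT, REG}: JUN is in the set → true
Combine:
[1.3] NOT false = true
[1] false AND true AND true = false
[2] true AND true AND false = false
[3] false AND false AND false = false
[4.1] NOT true = false
[4] false AND false = false
[5.1] NOT true = false
[5] false AND true = false
[6] false AND true AND false = false
[7.1] NOT true = false
[7.3] NOT false = true
[7] false AND true AND true = false
[8.1] NOT true = false
[8] false AND true = false
[root] false OR false OR false OR false OR false OR false OR false OR false = false
Overall: false → eliminated

Eliminated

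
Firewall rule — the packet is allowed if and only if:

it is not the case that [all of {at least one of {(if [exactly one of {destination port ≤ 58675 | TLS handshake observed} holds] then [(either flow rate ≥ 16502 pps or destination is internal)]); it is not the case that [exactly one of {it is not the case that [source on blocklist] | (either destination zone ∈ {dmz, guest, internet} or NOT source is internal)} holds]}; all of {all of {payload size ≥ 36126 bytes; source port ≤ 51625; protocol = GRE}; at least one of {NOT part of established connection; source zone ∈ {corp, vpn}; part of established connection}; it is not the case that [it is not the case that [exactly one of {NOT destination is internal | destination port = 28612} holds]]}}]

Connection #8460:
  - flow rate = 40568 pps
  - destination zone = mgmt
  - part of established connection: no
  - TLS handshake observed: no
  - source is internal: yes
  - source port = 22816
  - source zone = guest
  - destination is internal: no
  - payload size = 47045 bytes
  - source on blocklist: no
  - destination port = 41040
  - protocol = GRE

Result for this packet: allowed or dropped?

Atomic conditions:
  destination port ≤ 58675: 41040 ≤ 58675 is true
  TLS handshake observed: no → false
  flow rate ≥ 16502 pps: 40568 ≥ 16502 is true
  destination is internal: no → false
  source on blocklist: no → false
  destination zone ∈ {dmz, guest, internet}: mgmt is not in the set → false
  NOT source is internal: yes → false
  payload size ≥ 36126 bytes: 47045 ≥ 36126 is true
  source port ≤ 51625: 22816 ≤ 51625 is true
  protocol = GRE: GRE == GRE is true
  NOT part of established connection: no → true
  source zone ∈ {corp, vpn}: guest is not in the set → false
  part of established connection: no → false
  NOT destination is internal: no → true
  destination port = 28612: 41040 == 28612 is false
Combine:
[1.1.1.1] exactly-one(true, false) = true
[1.1.1.2] true OR false = true
[1.1.1] true → true = true
[1.1.2.1.1] NOT false = true
[1.1.2.1.2] false OR false = false
[1.1.2.1] exactly-one(true, false) = true
[1.1.2] NOT true = false
[1.1] true OR false = true
[1.2.1] true AND true AND true = true
[1.2.2] true OR false OR false = true
[1.2.3.1.1] exactly-one(true, false) = true
[1.2.3.1] NOT true = false
[1.2.3] NOT false = true
[1.2] true AND true AND true = true
[1] true AND true = true
[root] NOT true = false
Overall: false → dropped

Dropped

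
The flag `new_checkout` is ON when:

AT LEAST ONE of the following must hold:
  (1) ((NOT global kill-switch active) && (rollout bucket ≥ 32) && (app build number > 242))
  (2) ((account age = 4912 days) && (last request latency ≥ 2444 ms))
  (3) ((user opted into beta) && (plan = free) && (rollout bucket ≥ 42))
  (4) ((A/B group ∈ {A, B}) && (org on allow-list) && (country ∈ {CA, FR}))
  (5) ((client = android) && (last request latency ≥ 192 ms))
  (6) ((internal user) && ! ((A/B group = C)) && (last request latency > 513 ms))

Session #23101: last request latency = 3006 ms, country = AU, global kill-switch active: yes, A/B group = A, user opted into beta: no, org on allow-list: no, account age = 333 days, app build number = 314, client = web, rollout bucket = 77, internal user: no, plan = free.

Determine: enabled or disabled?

Disabled

Atomic conditions:
  NOT global kill-switch active: yes → false
  rollout bucket ≥ 32: 77 ≥ 32 is true
  app build number > 242: 314 > 242 is true
  account age = 4912 days: 333 == 4912 is false
  last request latency ≥ 2444 ms: 3006 ≥ 2444 is true
  user opted into beta: no → false
  plan = free: free == free is true
  rollout bucket ≥ 42: 77 ≥ 42 is true
  A/B group ∈ {A, B}: A is in the set → true
  org on allow-list: no → false
  country ∈ {CA, FR}: AU is not in the set → false
  client = android: web == android is false
  last request latency ≥ 192 ms: 3006 ≥ 192 is true
  internal user: no → false
  A/B group = C: A == C is false
  last request latency > 513 ms: 3006 > 513 is true
Combine:
[1] false AND true AND true = false
[2] false AND true = false
[3] false AND true AND true = false
[4] true AND false AND false = false
[5] false AND true = false
[6.2] NOT false = true
[6] false AND true AND true = false
[root] false OR false OR false OR false OR false OR false = false
Overall: false → disabled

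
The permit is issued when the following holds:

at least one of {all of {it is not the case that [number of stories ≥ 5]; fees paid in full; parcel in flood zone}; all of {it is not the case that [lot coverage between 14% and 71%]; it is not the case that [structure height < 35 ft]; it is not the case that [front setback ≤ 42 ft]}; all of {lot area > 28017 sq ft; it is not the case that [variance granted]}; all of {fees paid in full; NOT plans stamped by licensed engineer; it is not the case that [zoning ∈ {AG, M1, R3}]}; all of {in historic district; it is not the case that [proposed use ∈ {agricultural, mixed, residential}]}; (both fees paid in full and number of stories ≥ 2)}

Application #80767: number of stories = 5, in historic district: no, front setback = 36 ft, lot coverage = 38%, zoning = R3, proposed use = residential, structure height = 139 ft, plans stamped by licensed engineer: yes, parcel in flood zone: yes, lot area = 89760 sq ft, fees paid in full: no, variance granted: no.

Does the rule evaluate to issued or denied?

Atomic conditions:
  number of stories ≥ 5: 5 ≥ 5 is true
  fees paid in full: no → false
  parcel in flood zone: yes → true
  lot coverage between 14% and 71%: 38 in [14, 71] is true
  structure height < 35 ft: 139 < 35 is false
  front setback ≤ 42 ft: 36 ≤ 42 is true
  lot area > 28017 sq ft: 89760 > 28017 is true
  variance granted: no → false
  NOT plans stamped by licensed engineer: yes → false
  zoning ∈ {AG, M1, R3}: R3 is in the set → true
  in historic district: no → false
  proposed use ∈ {agricultural, mixed, residential}: residential is in the set → true
  number of stories ≥ 2: 5 ≥ 2 is true
Combine:
[1.1] NOT true = false
[1] false AND false AND true = false
[2.1] NOT true = false
[2.2] NOT false = true
[2.3] NOT true = false
[2] false AND true AND false = false
[3.2] NOT false = true
[3] true AND true = true
[4.3] NOT true = false
[4] false AND false AND false = false
[5.2] NOT true = false
[5] false AND false = false
[6] false AND true = false
[root] false OR false OR true OR false OR false OR false = true
Overall: true → issued

Issued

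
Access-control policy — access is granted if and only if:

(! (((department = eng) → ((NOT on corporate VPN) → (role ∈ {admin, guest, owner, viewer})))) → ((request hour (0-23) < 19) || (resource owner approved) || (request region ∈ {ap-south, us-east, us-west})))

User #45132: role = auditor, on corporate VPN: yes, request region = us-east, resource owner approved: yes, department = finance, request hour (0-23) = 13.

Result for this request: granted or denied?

Granted

Atomic conditions:
  department = eng: finance == eng is false
  NOT on corporate VPN: yes → false
  role ∈ {admin, guest, owner, viewer}: auditor is not in the set → false
  request hour (0-23) < 19: 13 < 19 is true
  resource owner approved: yes → true
  request region ∈ {ap-south, us-east, us-west}: us-east is in the set → true
Combine:
[1.1.2] false → false (antecedent false ⇒ implication holds) = true
[1.1] false → true (antecedent false ⇒ implication holds) = true
[1] NOT true = false
[2] true OR true OR true = true
[root] false → true (antecedent false ⇒ implication holds) = true
Overall: true → granted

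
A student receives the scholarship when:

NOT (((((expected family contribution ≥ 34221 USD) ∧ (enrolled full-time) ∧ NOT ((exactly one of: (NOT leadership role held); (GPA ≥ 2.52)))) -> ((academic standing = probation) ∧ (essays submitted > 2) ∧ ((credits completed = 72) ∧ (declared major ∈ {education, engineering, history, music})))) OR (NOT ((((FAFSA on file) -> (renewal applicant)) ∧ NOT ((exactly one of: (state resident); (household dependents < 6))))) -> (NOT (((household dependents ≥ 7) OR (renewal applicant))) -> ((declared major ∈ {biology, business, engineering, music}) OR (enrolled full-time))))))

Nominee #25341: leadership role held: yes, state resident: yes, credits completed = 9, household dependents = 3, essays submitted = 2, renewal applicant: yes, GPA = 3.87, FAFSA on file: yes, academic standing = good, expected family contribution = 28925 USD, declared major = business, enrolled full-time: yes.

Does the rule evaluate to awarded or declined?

Declined

Atomic conditions:
  expected family contribution ≥ 34221 USD: 28925 ≥ 34221 is false
  enrolled full-time: yes → true
  NOT leadership role held: yes → false
  GPA ≥ 2.52: 3.87 ≥ 2.52 is true
  academic standing = probation: good == probation is false
  essays submitted > 2: 2 > 2 is false
  credits completed = 72: 9 == 72 is false
  declared major ∈ {education, engineering, history, music}: business is not in the set → false
  FAFSA on file: yes → true
  renewal applicant: yes → true
  state resident: yes → true
  household dependents < 6: 3 < 6 is true
  household dependents ≥ 7: 3 ≥ 7 is false
  declared major ∈ {biology, business, engineering, music}: business is in the set → true
Combine:
[1.1.1.3.1] exactly-one(false, true) = true
[1.1.1.3] NOT true = false
[1.1.1] false AND true AND false = false
[1.1.2.3] false AND false = false
[1.1.2] false AND false AND false = false
[1.1] false → false (antecedent false ⇒ implication holds) = true
[1.2.1.1.1] true → true = true
[1.2.1.1.2.1] exactly-one(true, true) = false
[1.2.1.1.2] NOT false = true
[1.2.1.1] true AND true = true
[1.2.1] NOT true = false
[1.2.2.1.1] false OR true = true
[1.2.2.1] NOT true = false
[1.2.2.2] true OR true = true
[1.2.2] false → true (antecedent false ⇒ implication holds) = true
[1.2] false → true (antecedent false ⇒ implication holds) = true
[1] true OR true = true
[root] NOT true = false
Overall: false → declined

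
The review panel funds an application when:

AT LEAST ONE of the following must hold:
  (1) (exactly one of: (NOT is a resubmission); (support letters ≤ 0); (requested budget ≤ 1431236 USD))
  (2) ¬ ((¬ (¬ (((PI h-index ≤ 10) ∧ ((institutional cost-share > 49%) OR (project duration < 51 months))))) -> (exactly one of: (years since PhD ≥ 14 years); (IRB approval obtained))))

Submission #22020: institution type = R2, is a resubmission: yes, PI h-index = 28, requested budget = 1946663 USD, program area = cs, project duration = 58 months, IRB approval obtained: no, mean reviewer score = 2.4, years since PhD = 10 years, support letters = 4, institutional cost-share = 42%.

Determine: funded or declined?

Declined

Atomic conditions:
  NOT is a resubmission: yes → false
  support letters ≤ 0: 4 ≤ 0 is false
  requested budget ≤ 1431236 USD: 1946663 ≤ 1431236 is false
  PI h-index ≤ 10: 28 ≤ 10 is false
  institutional cost-share > 49%: 42 > 49 is false
  project duration < 51 months: 58 < 51 is false
  years since PhD ≥ 14 years: 10 ≥ 14 is false
  IRB approval obtained: no → false
Combine:
[1] exactly-one(false, false, false) = false
[2.1.1.1.1.2] false OR false = false
[2.1.1.1.1] false AND false = false
[2.1.1.1] NOT false = true
[2.1.1] NOT true = false
[2.1.2] exactly-one(false, false) = false
[2.1] false → false (antecedent false ⇒ implication holds) = true
[2] NOT true = false
[root] false OR false = false
Overall: false → declined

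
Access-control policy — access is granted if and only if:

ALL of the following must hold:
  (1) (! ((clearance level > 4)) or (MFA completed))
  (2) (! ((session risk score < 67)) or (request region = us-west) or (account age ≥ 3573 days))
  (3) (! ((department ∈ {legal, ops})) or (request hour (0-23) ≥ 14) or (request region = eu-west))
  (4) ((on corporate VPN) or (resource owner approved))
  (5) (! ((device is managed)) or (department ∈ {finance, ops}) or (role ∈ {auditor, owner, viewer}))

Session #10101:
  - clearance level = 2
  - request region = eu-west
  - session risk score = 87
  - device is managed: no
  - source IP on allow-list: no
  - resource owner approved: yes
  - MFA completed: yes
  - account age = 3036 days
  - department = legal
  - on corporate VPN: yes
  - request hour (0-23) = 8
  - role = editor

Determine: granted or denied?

Granted

Atomic conditions:
  clearance level > 4: 2 > 4 is false
  MFA completed: yes → true
  session risk score < 67: 87 < 67 is false
  request region = us-west: eu-west == us-west is false
  account age ≥ 3573 days: 3036 ≥ 3573 is false
  department ∈ {legal, ops}: legal is in the set → true
  request hour (0-23) ≥ 14: 8 ≥ 14 is false
  request region = eu-west: eu-west == eu-west is true
  on corporate VPN: yes → true
  resource owner approved: yes → true
  device is managed: no → false
  department ∈ {finance, ops}: legal is not in the set → false
  role ∈ {auditor, owner, viewer}: editor is not in the set → false
Combine:
[1.1] NOT false = true
[1] true OR true = true
[2.1] NOT false = true
[2] true OR false OR false = true
[3.1] NOT true = false
[3] false OR false OR true = true
[4] true OR true = true
[5.1] NOT false = true
[5] true OR false OR false = true
[root] true AND true AND true AND true AND true = true
Overall: true → granted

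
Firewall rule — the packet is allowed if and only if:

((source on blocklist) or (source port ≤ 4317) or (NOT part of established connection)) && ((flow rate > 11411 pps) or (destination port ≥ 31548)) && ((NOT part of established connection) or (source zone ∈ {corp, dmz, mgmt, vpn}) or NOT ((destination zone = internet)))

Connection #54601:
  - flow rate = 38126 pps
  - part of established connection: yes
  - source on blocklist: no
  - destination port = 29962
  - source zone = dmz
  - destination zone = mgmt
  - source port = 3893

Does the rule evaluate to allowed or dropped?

Atomic conditions:
  source on blocklist: no → false
  source port ≤ 4317: 3893 ≤ 4317 is true
  NOT part of established connection: yes → false
  flow rate > 11411 pps: 38126 > 11411 is true
  destination port ≥ 31548: 29962 ≥ 31548 is false
  source zone ∈ {corp, dmz, mgmt, vpn}: dmz is in the set → true
  destination zone = internet: mgmt == internet is false
Combine:
[1] false OR true OR false = true
[2] true OR false = true
[3.3] NOT false = true
[3] false OR true OR true = true
[root] true AND true AND true = true
Overall: true → allowed

Allowed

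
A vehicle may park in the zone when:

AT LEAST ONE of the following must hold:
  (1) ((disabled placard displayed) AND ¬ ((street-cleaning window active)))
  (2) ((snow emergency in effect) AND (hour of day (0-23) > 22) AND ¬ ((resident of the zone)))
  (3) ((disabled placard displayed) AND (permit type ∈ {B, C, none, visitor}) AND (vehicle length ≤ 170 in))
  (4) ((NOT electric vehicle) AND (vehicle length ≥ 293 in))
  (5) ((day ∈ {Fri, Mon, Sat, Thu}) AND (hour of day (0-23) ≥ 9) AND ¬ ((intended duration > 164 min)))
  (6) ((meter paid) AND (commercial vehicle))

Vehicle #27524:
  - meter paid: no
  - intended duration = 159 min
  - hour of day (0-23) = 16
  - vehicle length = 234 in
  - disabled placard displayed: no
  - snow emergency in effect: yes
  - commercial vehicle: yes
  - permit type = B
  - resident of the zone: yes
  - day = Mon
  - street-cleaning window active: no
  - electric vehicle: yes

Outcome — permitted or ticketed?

Atomic conditions:
  disabled placard displayed: no → false
  street-cleaning window active: no → false
  snow emergency in effect: yes → true
  hour of day (0-23) > 22: 16 > 22 is false
  resident of the zone: yes → true
  permit type ∈ {B, C, none, visitor}: B is in the set → true
  vehicle length ≤ 170 in: 234 ≤ 170 is false
  NOT electric vehicle: yes → false
  vehicle length ≥ 293 in: 234 ≥ 293 is false
  day ∈ {Fri, Mon, Sat, Thu}: Mon is in the set → true
  hour of day (0-23) ≥ 9: 16 ≥ 9 is true
  intended duration > 164 min: 159 > 164 is false
  meter paid: no → false
  commercial vehicle: yes → true
Combine:
[1.2] NOT false = true
[1] false AND true = false
[2.3] NOT true = false
[2] true AND false AND false = false
[3] false AND true AND false = false
[4] false AND false = false
[5.3] NOT false = true
[5] true AND true AND true = true
[6] false AND true = false
[root] false OR false OR false OR false OR true OR false = true
Overall: true → permitted

Permitted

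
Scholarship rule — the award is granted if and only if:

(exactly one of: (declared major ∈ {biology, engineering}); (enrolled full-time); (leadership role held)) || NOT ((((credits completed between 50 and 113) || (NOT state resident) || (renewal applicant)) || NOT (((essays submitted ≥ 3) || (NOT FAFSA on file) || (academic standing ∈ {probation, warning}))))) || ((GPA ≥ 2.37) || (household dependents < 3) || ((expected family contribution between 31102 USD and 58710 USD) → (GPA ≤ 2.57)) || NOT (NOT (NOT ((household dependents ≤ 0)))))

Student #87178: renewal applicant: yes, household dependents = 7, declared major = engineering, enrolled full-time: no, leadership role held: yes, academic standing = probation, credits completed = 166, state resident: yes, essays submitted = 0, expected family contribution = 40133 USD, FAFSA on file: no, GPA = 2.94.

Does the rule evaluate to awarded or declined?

Awarded

Atomic conditions:
  declared major ∈ {biology, engineering}: engineering is in the set → true
  enrolled full-time: no → false
  leadership role held: yes → true
  credits completed between 50 and 113: 166 in [50, 113] is false
  NOT state resident: yes → false
  renewal applicant: yes → true
  essays submitted ≥ 3: 0 ≥ 3 is false
  NOT FAFSA on file: no → true
  academic standing ∈ {probation, warning}: probation is in the set → true
  GPA ≥ 2.37: 2.94 ≥ 2.37 is true
  household dependents < 3: 7 < 3 is false
  expected family contribution between 31102 USD and 58710 USD: 40133 in [31102, 58710] is true
  GPA ≤ 2.57: 2.94 ≤ 2.57 is false
  household dependents ≤ 0: 7 ≤ 0 is false
Combine:
[1] exactly-one(true, false, true) = false
[2.1.1] false OR false OR true = true
[2.1.2.1] false OR true OR true = true
[2.1.2] NOT true = false
[2.1] true OR false = true
[2] NOT true = false
[3.3] true → false = false
[3.4.1.1] NOT false = true
[3.4.1] NOT true = false
[3.4] NOT false = true
[3] true OR false OR false OR true = true
[root] false OR false OR true = true
Overall: true → awarded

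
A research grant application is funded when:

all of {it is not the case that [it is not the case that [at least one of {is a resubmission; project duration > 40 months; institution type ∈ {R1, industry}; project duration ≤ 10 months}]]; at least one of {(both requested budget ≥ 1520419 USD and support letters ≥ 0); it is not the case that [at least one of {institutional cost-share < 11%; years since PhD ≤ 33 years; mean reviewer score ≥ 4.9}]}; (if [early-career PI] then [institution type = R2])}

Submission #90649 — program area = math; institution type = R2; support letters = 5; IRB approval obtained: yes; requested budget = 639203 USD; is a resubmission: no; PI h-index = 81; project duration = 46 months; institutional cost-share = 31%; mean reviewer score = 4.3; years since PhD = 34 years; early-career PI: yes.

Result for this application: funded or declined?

Funded

Atomic conditions:
  is a resubmission: no → false
  project duration > 40 months: 46 > 40 is true
  institution type ∈ {R1, industry}: R2 is not in the set → false
  project duration ≤ 10 months: 46 ≤ 10 is false
  requested budget ≥ 1520419 USD: 639203 ≥ 1520419 is false
  support letters ≥ 0: 5 ≥ 0 is true
  institutional cost-share < 11%: 31 < 11 is false
  years since PhD ≤ 33 years: 34 ≤ 33 is false
  mean reviewer score ≥ 4.9: 4.3 ≥ 4.9 is false
  early-career PI: yes → true
  institution type = R2: R2 == R2 is true
Combine:
[1.1.1] false OR true OR false OR false = true
[1.1] NOT true = false
[1] NOT false = true
[2.1] false AND true = false
[2.2.1] false OR false OR false = false
[2.2] NOT false = true
[2] false OR true = true
[3] true → true = true
[root] true AND true AND true = true
Overall: true → funded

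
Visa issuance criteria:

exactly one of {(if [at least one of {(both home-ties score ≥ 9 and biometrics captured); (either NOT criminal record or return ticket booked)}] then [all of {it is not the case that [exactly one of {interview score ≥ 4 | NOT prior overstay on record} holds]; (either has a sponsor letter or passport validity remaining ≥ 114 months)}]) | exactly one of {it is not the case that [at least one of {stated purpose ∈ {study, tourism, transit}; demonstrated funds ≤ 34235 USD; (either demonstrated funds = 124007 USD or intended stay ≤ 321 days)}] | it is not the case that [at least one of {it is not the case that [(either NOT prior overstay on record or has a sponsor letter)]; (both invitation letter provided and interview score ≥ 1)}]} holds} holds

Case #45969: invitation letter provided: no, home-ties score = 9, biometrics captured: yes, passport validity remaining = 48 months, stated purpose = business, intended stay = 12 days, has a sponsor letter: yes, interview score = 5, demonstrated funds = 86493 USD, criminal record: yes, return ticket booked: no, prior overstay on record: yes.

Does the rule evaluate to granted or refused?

Atomic conditions:
  home-ties score ≥ 9: 9 ≥ 9 is true
  biometrics captured: yes → true
  NOT criminal record: yes → false
  return ticket booked: no → false
  interview score ≥ 4: 5 ≥ 4 is true
  NOT prior overstay on record: yes → false
  has a sponsor letter: yes → true
  passport validity remaining ≥ 114 months: 48 ≥ 114 is false
  stated purpose ∈ {study, tourism, transit}: business is not in the set → false
  demonstrated funds ≤ 34235 USD: 86493 ≤ 34235 is false
  demonstrated funds = 124007 USD: 86493 == 124007 is false
  intended stay ≤ 321 days: 12 ≤ 321 is true
  invitation letter provided: no → false
  interview score ≥ 1: 5 ≥ 1 is true
Combine:
[1.1.1] true AND true = true
[1.1.2] false OR false = false
[1.1] true OR false = true
[1.2.1.1] exactly-one(true, false) = true
[1.2.1] NOT true = false
[1.2.2] true OR false = true
[1.2] false AND true = false
[1] true → false = false
[2.1.1.3] false OR true = true
[2.1.1] false OR false OR true = true
[2.1] NOT true = false
[2.2.1.1.1] false OR true = true
[2.2.1.1] NOT true = false
[2.2.1.2] false AND true = false
[2.2.1] false OR false = false
[2.2] NOT false = true
[2] exactly-one(false, true) = true
[root] exactly-one(false, true) = true
Overall: true → granted

Granted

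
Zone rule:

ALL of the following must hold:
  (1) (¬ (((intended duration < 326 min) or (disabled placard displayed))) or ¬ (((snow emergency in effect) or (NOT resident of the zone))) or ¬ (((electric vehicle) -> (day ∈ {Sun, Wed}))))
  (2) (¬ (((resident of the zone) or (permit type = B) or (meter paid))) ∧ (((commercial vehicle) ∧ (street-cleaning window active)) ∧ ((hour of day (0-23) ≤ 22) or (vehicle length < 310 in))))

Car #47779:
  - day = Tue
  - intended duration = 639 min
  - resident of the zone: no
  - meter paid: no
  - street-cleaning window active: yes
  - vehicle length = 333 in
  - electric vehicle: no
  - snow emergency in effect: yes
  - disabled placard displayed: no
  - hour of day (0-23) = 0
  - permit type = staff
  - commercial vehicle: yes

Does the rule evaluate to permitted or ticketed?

Permitted

Atomic conditions:
  intended duration < 326 min: 639 < 326 is false
  disabled placard displayed: no → false
  snow emergency in effect: yes → true
  NOT resident of the zone: no → true
  electric vehicle: no → false
  day ∈ {Sun, Wed}: Tue is not in the set → false
  resident of the zone: no → false
  permit type = B: staff == B is false
  meter paid: no → false
  commercial vehicle: yes → true
  street-cleaning window active: yes → true
  hour of day (0-23) ≤ 22: 0 ≤ 22 is true
  vehicle length < 310 in: 333 < 310 is false
Combine:
[1.1.1] false OR false = false
[1.1] NOT false = true
[1.2.1] true OR true = true
[1.2] NOT true = false
[1.3.1] false → false (antecedent false ⇒ implication holds) = true
[1.3] NOT true = false
[1] true OR false OR false = true
[2.1.1] false OR false OR false = false
[2.1] NOT false = true
[2.2.1] true AND true = true
[2.2.2] true OR false = true
[2.2] true AND true = true
[2] true AND true = true
[root] true AND true = true
Overall: true → permitted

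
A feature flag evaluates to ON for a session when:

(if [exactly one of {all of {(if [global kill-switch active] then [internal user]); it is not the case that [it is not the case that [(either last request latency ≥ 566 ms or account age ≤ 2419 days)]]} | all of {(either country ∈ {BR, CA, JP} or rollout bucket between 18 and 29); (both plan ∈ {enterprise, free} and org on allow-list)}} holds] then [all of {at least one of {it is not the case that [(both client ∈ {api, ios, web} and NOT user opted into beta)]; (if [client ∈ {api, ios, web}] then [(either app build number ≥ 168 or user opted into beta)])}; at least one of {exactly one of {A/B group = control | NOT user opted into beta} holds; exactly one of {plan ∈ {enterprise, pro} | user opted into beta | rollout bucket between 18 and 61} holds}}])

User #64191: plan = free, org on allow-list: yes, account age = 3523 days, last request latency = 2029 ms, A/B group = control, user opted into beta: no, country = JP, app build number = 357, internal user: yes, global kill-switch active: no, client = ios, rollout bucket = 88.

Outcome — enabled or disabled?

Atomic conditions:
  global kill-switch active: no → false
  internal user: yes → true
  last request latency ≥ 566 ms: 2029 ≥ 566 is true
  account age ≤ 2419 days: 3523 ≤ 2419 is false
  country ∈ {BR, CA, JP}: JP is in the set → true
  rollout bucket between 18 and 29: 88 in [18, 29] is false
  plan ∈ {enterprise, free}: free is in the set → true
  org on allow-list: yes → true
  client ∈ {api, ios, web}: ios is in the set → true
  NOT user opted into beta: no → true
  app build number ≥ 168: 357 ≥ 168 is true
  user opted into beta: no → false
  A/B group = control: control == control is true
  plan ∈ {enterprise, pro}: free is not in the set → false
  rollout bucket between 18 and 61: 88 in [18, 61] is false
Combine:
[1.1.1] false → true (antecedent false ⇒ implication holds) = true
[1.1.2.1.1] true OR false = true
[1.1.2.1] NOT true = false
[1.1.2] NOT false = true
[1.1] true AND true = true
[1.2.1] true OR false = true
[1.2.2] true AND true = true
[1.2] true AND true = true
[1] exactly-one(true, true) = false
[2.1.1.1] true AND true = true
[2.1.1] NOT true = false
[2.1.2.2] true OR false = true
[2.1.2] true → true = true
[2.1] false OR true = true
[2.2.1] exactly-one(true, true) = false
[2.2.2] exactly-one(false, false, false) = false
[2.2] false OR false = false
[2] true AND false = false
[root] false → false (antecedent false ⇒ implication holds) = true
Overall: true → enabled

Enabled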